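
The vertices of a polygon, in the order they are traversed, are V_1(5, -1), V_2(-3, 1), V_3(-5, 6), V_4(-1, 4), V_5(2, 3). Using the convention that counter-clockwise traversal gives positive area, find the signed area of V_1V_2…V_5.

Apply the shoelace formula: 2A = Σ (x_i·y_{i+1} − x_{i+1}·y_i), indices taken mod 5.
Σ = (2) + (-13) + (-14) + (-11) + (-17) = -53
Signed area = Σ/2 = -26.5 (negative ⇒ clockwise traversal).

-26.5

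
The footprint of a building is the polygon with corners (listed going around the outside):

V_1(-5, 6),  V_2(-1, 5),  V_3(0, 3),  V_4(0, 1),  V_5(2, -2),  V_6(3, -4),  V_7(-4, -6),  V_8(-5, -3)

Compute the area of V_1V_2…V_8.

Cross-terms: -19, -3, 0, -2, -2, -34, -18, -45  ⇒  Σ = -123
Area = |Σ|/2 = 61.5.

61.5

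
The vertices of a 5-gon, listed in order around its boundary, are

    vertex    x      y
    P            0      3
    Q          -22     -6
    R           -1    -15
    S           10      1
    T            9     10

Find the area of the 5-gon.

328.5

Σ = (66) + (324) + (149) + (91) + (27) = 657
Area = |Σ|/2 = 328.5.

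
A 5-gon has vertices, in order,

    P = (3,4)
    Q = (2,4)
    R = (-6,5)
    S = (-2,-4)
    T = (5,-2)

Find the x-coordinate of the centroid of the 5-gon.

-18/61

Apply the shoelace (surveyor's) formula. First the cross-terms c_i = x_i·y_{i+1} − x_{i+1}·y_i:
  4, 34, 34, 24, 26  ⇒  2A = 122, A = 61.
Then Σ (x_i + x_{i+1})·c_i = -108, so x̄ = -108 / (6·61) = -18/61.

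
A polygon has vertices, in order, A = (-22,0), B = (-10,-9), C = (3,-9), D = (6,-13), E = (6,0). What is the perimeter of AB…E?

74

|AB| = √((12)² + (-9)²) = √225 = 15
|BC| = √((13)² + (0)²) = √169 = 13
|CD| = √((3)² + (-4)²) = √25 = 5
|DE| = √((0)² + (13)²) = √169 = 13
|EA| = √((-28)² + (0)²) = √784 = 28
Perimeter = 15 + 13 + 5 + 13 + 28 = 74.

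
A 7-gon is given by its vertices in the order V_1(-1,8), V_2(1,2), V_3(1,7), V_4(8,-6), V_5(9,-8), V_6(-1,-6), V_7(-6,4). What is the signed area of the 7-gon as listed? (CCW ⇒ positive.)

Σ = (-10) + (5) + (-62) + (-10) + (-62) + (-40) + (-44) = -223
Signed area = Σ/2 = -111.5 (negative ⇒ clockwise traversal).

-111.5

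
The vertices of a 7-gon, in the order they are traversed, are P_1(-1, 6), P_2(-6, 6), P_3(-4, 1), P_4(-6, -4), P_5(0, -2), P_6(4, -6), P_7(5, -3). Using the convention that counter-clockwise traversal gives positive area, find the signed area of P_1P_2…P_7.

67.5

Apply the shoelace (surveyor's) formula: 2A = Σ (x_i·y_{i+1} − x_{i+1}·y_i), indices taken mod 7.
Cross-terms: 30, 18, 22, 12, 8, 18, 27  ⇒  Σ = 135
Signed area = Σ/2 = 67.5 (positive ⇒ counter-clockwise traversal).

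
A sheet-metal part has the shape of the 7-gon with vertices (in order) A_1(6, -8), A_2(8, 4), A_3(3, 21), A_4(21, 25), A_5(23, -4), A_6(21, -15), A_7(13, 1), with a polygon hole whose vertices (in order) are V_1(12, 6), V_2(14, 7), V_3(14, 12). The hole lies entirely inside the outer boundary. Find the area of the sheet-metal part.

Outer boundary:
Apply the shoelace formula: 2A = Σ (x_i·y_{i+1} − x_{i+1}·y_i), indices taken mod 7.
Σ = (88) + (156) + (-366) + (-659) + (-261) + (216) + (-110) = -936
Area = |Σ|/2 = 468.
Hole:
Apply Gauss's area formula: 2A = Σ (x_i·y_{i+1} − x_{i+1}·y_i), indices taken mod 3.
Σ = (0) + (70) + (-60) = 10
Area = |Σ|/2 = 5.
Net area = 468 − 5 = 463.

463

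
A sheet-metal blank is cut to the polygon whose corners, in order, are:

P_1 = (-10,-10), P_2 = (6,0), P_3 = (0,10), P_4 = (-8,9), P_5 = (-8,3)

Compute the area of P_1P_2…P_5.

Apply the shoelace (surveyor's) formula: 2A = Σ (x_i·y_{i+1} − x_{i+1}·y_i), indices taken mod 5.
Σ = (60) + (60) + (80) + (48) + (110) = 358
Area = |Σ|/2 = 179.

179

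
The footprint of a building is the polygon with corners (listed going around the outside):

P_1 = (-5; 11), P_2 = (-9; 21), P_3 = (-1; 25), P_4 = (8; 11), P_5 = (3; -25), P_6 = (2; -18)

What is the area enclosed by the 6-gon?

Apply the shoelace formula: 2A = Σ (x_i·y_{i+1} − x_{i+1}·y_i), indices taken mod 6.
Σ = (-6) + (-204) + (-211) + (-233) + (-4) + (-68) = -726
Area = |Σ|/2 = 363.

363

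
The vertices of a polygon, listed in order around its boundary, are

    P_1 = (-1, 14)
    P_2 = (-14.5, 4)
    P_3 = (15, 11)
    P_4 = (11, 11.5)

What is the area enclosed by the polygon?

98.25

Σ = (199) + (-219.5) + (51.5) + (165.5) = 196.5
Area = |Σ|/2 = 98.25.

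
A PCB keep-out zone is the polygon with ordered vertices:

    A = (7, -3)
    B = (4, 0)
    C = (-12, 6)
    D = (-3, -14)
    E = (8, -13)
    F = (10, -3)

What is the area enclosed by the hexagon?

Σ = (12) + (24) + (186) + (151) + (106) + (-9) = 470
Area = |Σ|/2 = 235.

235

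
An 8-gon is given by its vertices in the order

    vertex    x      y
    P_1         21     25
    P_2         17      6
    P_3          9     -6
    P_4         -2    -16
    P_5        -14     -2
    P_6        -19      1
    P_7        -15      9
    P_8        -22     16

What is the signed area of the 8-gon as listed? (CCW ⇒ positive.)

-983.5

Apply Gauss's area formula: 2A = Σ (x_i·y_{i+1} − x_{i+1}·y_i), indices taken mod 8.
Σ = (-299) + (-156) + (-156) + (-220) + (-52) + (-156) + (-42) + (-886) = -1967
Signed area = Σ/2 = -983.5 (negative ⇒ clockwise traversal).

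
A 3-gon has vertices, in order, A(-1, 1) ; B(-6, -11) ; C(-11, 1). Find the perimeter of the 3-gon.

36

|AB| = √((-5)² + (-12)²) = √169 = 13
|BC| = √((-5)² + (12)²) = √169 = 13
|CA| = √((10)² + (0)²) = √100 = 10
Perimeter = 13 + 13 + 10 = 36.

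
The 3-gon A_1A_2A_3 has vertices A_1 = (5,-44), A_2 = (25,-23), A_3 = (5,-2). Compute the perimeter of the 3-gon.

100

|A_1A_2| = √((20)² + (21)²) = √841 = 29
|A_2A_3| = √((-20)² + (21)²) = √841 = 29
|A_3A_1| = √((0)² + (-42)²) = √1764 = 42
Perimeter = 29 + 29 + 42 = 100.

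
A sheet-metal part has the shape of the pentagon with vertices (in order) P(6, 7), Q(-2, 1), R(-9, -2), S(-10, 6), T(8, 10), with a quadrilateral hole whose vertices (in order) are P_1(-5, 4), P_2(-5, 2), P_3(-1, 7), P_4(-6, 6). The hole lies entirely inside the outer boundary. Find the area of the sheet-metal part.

Outer boundary:
Apply the shoelace (surveyor's) formula: 2A = Σ (x_i·y_{i+1} − x_{i+1}·y_i), indices taken mod 5.
Σ = (20) + (13) + (-74) + (-148) + (-4) = -193
Area = |Σ|/2 = 96.5.
Hole:
Apply the shoelace (surveyor's) formula: 2A = Σ (x_i·y_{i+1} − x_{i+1}·y_i), indices taken mod 4.
P_1→P_2: (-5)(2) − (-5)(4) = 10
P_2→P_3: (-5)(7) − (-1)(2) = -33
P_3→P_4: (-1)(6) − (-6)(7) = 36
P_4→P_1: (-6)(4) − (-5)(6) = 6
Σ = 19
Area = |Σ|/2 = 9.5.
Net area = 96.5 − 9.5 = 87.

87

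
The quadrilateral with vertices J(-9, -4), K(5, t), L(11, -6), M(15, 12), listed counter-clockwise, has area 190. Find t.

-6

Write out the shoelace sum; only the two edges meeting at K involve t:
2·Area = [((-9)·t − 5·(-4)) + (5·(-6) − 11·t)] + 270
       = -20·t + 260 = 380
⇒ t = -6.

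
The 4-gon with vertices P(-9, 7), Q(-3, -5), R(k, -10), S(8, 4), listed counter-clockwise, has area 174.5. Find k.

Write out the shoelace sum; only the two edges meeting at R involve k:
2·Area = [((-3)·(-10) − k·(-5)) + (k·4 − 8·(-10))] + 158
       = 9·k + 268 = 349
⇒ k = 9.

9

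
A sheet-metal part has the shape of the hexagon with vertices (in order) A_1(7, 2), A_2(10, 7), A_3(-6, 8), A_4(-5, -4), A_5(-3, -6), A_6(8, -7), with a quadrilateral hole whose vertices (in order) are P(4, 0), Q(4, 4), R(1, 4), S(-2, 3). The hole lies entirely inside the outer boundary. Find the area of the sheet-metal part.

Outer boundary:
Apply the surveyor's formula: 2A = Σ (x_i·y_{i+1} − x_{i+1}·y_i), indices taken mod 6.
Σ = (29) + (122) + (64) + (18) + (69) + (65) = 367
Area = |Σ|/2 = 183.5.
Hole:
Apply the surveyor's formula: 2A = Σ (x_i·y_{i+1} − x_{i+1}·y_i), indices taken mod 4.
P→Q: (4)(4) − (4)(0) = 16
Q→R: (4)(4) − (1)(4) = 12
R→S: (1)(3) − (-2)(4) = 11
S→P: (-2)(0) − (4)(3) = -12
Σ = 27
Area = |Σ|/2 = 13.5.
Net area = 183.5 − 13.5 = 170.

170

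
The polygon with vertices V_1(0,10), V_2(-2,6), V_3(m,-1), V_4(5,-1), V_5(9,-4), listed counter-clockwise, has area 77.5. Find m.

The doubled signed area Σ (x_i y_{i+1} − x_{i+1} y_i) is linear in m.
With m=0 it equals 106; the coefficient of m is -7 (from the two edges through V_3).
So -7·m + 106 = 2·77.5 = 155 ⇒ m = -7.

-7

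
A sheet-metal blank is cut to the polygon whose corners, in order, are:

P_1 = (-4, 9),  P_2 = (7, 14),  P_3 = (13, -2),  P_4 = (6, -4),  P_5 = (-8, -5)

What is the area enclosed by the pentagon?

Σ = (-119) + (-196) + (-40) + (-62) + (-92) = -509
Area = |Σ|/2 = 254.5.

254.5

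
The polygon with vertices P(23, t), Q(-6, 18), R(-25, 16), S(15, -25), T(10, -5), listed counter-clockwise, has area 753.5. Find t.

Write out the shoelace sum; only the two edges meeting at P involve t:
2·Area = [(10·t − 23·(-5)) + (23·18 − (-6)·t)] + 914
       = 16·t + 1443 = 1507
⇒ t = 4.

4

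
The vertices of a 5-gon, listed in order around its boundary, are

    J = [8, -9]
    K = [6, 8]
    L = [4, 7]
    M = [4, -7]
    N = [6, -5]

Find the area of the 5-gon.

J→K: (8)(8) − (6)(-9) = 118
K→L: (6)(7) − (4)(8) = 10
L→M: (4)(-7) − (4)(7) = -56
M→N: (4)(-5) − (6)(-7) = 22
N→J: (6)(-9) − (8)(-5) = -14
Σ = 80
Area = |Σ|/2 = 40.

40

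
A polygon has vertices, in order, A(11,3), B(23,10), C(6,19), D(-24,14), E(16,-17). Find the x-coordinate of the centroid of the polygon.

Apply the shoelace formula. First the cross-terms c_i = x_i·y_{i+1} − x_{i+1}·y_i:
  41, 377, 540, 184, 235  ⇒  2A = 1377, A = 688.5.
Then Σ (x_i + x_{i+1})·c_i = 7480, so x̄ = 7480 / (6·688.5) = 440/243.

440/243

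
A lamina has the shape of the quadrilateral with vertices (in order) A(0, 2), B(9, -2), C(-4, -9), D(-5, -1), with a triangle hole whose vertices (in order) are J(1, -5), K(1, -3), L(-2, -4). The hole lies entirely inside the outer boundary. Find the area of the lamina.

76

Outer boundary:
A→B: (0)(-2) − (9)(2) = -18
B→C: (9)(-9) − (-4)(-2) = -89
C→D: (-4)(-1) − (-5)(-9) = -41
D→A: (-5)(2) − (0)(-1) = -10
Σ = -158
Area = |Σ|/2 = 79.
Hole:
Σ = (2) + (-10) + (14) = 6
Area = |Σ|/2 = 3.
Net area = 79 − 3 = 76.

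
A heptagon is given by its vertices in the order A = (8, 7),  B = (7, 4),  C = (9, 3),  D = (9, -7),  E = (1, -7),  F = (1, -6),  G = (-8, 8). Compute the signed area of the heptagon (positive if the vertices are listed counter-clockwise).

-168.5

Apply the surveyor's formula: 2A = Σ (x_i·y_{i+1} − x_{i+1}·y_i), indices taken mod 7.
Σ = (-17) + (-15) + (-90) + (-56) + (1) + (-40) + (-120) = -337
Signed area = Σ/2 = -168.5 (negative ⇒ clockwise traversal).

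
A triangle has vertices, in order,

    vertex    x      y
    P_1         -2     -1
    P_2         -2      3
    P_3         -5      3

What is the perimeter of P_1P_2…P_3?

12

|P_1P_2| = √((0)² + (4)²) = √16 = 4
|P_2P_3| = √((-3)² + (0)²) = √9 = 3
|P_3P_1| = √((3)² + (-4)²) = √25 = 5
Perimeter = 4 + 3 + 5 = 12.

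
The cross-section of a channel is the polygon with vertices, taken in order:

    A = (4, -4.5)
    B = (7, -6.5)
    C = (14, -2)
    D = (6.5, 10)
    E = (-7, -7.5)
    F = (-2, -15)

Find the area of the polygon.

207.875

Apply Gauss's area formula: 2A = Σ (x_i·y_{i+1} − x_{i+1}·y_i), indices taken mod 6.
Σ = (5.5) + (77) + (153) + (21.25) + (90) + (69) = 415.75
Area = |Σ|/2 = 207.875.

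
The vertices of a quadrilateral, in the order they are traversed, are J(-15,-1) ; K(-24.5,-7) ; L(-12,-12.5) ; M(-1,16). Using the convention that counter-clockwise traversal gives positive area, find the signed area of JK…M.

169.625

Apply the shoelace (surveyor's) formula: 2A = Σ (x_i·y_{i+1} − x_{i+1}·y_i), indices taken mod 4.
Cross-terms: 80.5, 222.25, -204.5, 241  ⇒  Σ = 339.25
Signed area = Σ/2 = 169.625 (positive ⇒ counter-clockwise traversal).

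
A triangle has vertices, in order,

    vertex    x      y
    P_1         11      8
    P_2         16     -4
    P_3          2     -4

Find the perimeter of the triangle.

42

|P_1P_2| = √((5)² + (-12)²) = √169 = 13
|P_2P_3| = √((-14)² + (0)²) = √196 = 14
|P_3P_1| = √((9)² + (12)²) = √225 = 15
Perimeter = 13 + 14 + 15 = 42.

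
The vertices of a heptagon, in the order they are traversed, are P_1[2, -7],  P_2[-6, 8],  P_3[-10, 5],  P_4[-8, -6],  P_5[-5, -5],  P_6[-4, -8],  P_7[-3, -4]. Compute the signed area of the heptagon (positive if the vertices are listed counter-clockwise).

87.5

Apply the surveyor's formula: 2A = Σ (x_i·y_{i+1} − x_{i+1}·y_i), indices taken mod 7.
P_1→P_2: (2)(8) − (-6)(-7) = -26
P_2→P_3: (-6)(5) − (-10)(8) = 50
P_3→P_4: (-10)(-6) − (-8)(5) = 100
P_4→P_5: (-8)(-5) − (-5)(-6) = 10
P_5→P_6: (-5)(-8) − (-4)(-5) = 20
P_6→P_7: (-4)(-4) − (-3)(-8) = -8
P_7→P_1: (-3)(-7) − (2)(-4) = 29
Σ = 175
Signed area = Σ/2 = 87.5 (positive ⇒ counter-clockwise traversal).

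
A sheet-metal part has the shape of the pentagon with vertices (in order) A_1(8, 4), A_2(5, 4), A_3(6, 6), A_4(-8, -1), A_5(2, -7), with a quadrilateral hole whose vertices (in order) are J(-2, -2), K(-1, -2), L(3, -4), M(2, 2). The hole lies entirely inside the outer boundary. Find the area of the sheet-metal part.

Outer boundary:
Apply the shoelace formula: 2A = Σ (x_i·y_{i+1} − x_{i+1}·y_i), indices taken mod 5.
Cross-terms: 12, 6, 42, 58, 64  ⇒  Σ = 182
Area = |Σ|/2 = 91.
Hole:
Apply the shoelace formula: 2A = Σ (x_i·y_{i+1} − x_{i+1}·y_i), indices taken mod 4.
J→K: (-2)(-2) − (-1)(-2) = 2
K→L: (-1)(-4) − (3)(-2) = 10
L→M: (3)(2) − (2)(-4) = 14
M→J: (2)(-2) − (-2)(2) = 0
Σ = 26
Area = |Σ|/2 = 13.
Net area = 91 − 13 = 78.

78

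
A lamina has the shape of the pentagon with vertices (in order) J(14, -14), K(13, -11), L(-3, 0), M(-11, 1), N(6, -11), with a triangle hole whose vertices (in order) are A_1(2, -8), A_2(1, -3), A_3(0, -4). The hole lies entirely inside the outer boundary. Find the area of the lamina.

Outer boundary:
Σ = (28) + (-33) + (-3) + (115) + (70) = 177
Area = |Σ|/2 = 88.5.
Hole:
Σ = (2) + (-4) + (8) = 6
Area = |Σ|/2 = 3.
Net area = 88.5 − 3 = 85.5.

85.5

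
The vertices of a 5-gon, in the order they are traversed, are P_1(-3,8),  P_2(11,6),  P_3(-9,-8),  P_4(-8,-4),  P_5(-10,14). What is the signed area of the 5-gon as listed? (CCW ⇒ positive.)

-179

Apply the shoelace formula: 2A = Σ (x_i·y_{i+1} − x_{i+1}·y_i), indices taken mod 5.
Cross-terms: -106, -34, -28, -152, -38  ⇒  Σ = -358
Signed area = Σ/2 = -179 (negative ⇒ clockwise traversal).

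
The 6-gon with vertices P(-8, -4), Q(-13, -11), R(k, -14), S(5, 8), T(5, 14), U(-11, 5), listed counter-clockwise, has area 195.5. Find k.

-10

The doubled signed area Σ (x_i y_{i+1} − x_{i+1} y_i) is linear in k.
With k=0 it equals 581; the coefficient of k is 19 (from the two edges through R).
So 19·k + 581 = 2·195.5 = 391 ⇒ k = -10.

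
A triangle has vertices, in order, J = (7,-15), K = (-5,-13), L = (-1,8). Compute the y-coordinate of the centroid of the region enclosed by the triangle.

-20/3

Apply the shoelace (surveyor's) formula. First the cross-terms c_i = x_i·y_{i+1} − x_{i+1}·y_i:
  -166, -53, -41  ⇒  2A = -260, A = -130.
Then Σ (y_i + y_{i+1})·c_i = 5200, so ȳ = 5200 / (6·(-130)) = -20/3.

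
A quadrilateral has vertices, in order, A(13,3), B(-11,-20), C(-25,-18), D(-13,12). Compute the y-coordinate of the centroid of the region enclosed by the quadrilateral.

-211/51

Apply Gauss's area formula. First the cross-terms c_i = x_i·y_{i+1} − x_{i+1}·y_i:
  -227, -302, -534, -195  ⇒  2A = -1258, A = -629.
Then Σ (y_i + y_{i+1})·c_i = 15614, so ȳ = 15614 / (6·(-629)) = -211/51.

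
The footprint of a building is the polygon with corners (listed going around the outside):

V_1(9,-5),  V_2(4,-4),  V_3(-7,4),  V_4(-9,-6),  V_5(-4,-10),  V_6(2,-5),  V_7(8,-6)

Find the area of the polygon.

Apply Gauss's area formula: 2A = Σ (x_i·y_{i+1} − x_{i+1}·y_i), indices taken mod 7.
Σ = (-16) + (-12) + (78) + (66) + (40) + (28) + (14) = 198
Area = |Σ|/2 = 99.

99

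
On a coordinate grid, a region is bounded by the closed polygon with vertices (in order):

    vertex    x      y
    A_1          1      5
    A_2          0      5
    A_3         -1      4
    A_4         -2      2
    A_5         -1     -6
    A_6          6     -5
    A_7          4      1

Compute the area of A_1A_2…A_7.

58

Apply the shoelace (surveyor's) formula: 2A = Σ (x_i·y_{i+1} − x_{i+1}·y_i), indices taken mod 7.
Cross-terms: 5, 5, 6, 14, 41, 26, 19  ⇒  Σ = 116
Area = |Σ|/2 = 58.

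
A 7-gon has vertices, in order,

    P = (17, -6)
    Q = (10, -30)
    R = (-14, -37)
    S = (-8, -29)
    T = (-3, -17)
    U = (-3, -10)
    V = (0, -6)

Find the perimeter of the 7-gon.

|PQ| = √((-7)² + (-24)²) = √625 = 25
|QR| = √((-24)² + (-7)²) = √625 = 25
|RS| = √((6)² + (8)²) = √100 = 10
|ST| = √((5)² + (12)²) = √169 = 13
|TU| = √((0)² + (7)²) = √49 = 7
|UV| = √((3)² + (4)²) = √25 = 5
|VP| = √((17)² + (0)²) = √289 = 17
Perimeter = 25 + 25 + 10 + 13 + 7 + 5 + 17 = 102.

102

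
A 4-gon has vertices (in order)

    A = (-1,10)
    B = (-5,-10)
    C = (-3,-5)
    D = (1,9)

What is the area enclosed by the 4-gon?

26

A→B: (-1)(-10) − (-5)(10) = 60
B→C: (-5)(-5) − (-3)(-10) = -5
C→D: (-3)(9) − (1)(-5) = -22
D→A: (1)(10) − (-1)(9) = 19
Σ = 52
Area = |Σ|/2 = 26.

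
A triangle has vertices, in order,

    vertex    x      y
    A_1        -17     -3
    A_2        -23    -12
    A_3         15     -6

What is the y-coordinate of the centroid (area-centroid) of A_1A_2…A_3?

-7

Apply Gauss's area formula. First the cross-terms c_i = x_i·y_{i+1} − x_{i+1}·y_i:
  135, 318, -147  ⇒  2A = 306, A = 153.
Then Σ (y_i + y_{i+1})·c_i = -6426, so ȳ = -6426 / (6·153) = -7.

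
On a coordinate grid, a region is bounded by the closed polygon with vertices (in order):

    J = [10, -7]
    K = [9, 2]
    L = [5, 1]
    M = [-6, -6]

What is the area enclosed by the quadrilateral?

80

Σ = (83) + (-1) + (-24) + (102) = 160
Area = |Σ|/2 = 80.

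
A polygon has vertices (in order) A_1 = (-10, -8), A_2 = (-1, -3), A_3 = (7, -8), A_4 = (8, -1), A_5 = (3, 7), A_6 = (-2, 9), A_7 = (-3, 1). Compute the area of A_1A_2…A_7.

133.5

Apply the shoelace (surveyor's) formula: 2A = Σ (x_i·y_{i+1} − x_{i+1}·y_i), indices taken mod 7.
Cross-terms: 22, 29, 57, 59, 41, 25, 34  ⇒  Σ = 267
Area = |Σ|/2 = 133.5.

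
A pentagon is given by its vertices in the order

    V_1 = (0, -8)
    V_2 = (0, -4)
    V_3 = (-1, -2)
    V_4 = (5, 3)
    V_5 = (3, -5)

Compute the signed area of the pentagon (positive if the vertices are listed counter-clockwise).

Σ = (0) + (-4) + (7) + (-34) + (-24) = -55
Signed area = Σ/2 = -27.5 (negative ⇒ clockwise traversal).

-27.5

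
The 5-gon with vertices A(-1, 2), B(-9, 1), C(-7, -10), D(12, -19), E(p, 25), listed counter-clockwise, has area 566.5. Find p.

Write out the shoelace sum; only the two edges meeting at E involve p:
2·Area = [(12·25 − p·(-19)) + (p·2 − (-1)·25)] + 367
       = 21·p + 692 = 1133
⇒ p = 21.

21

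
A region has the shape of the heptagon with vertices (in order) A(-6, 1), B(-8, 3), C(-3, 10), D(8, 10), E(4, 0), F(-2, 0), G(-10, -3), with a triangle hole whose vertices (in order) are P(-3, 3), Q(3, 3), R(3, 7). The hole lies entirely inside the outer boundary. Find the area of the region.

114.5

Outer boundary:
Apply the surveyor's formula: 2A = Σ (x_i·y_{i+1} − x_{i+1}·y_i), indices taken mod 7.
Σ = (-10) + (-71) + (-110) + (-40) + (0) + (6) + (-28) = -253
Area = |Σ|/2 = 126.5.
Hole:
Apply the surveyor's formula: 2A = Σ (x_i·y_{i+1} − x_{i+1}·y_i), indices taken mod 3.
P→Q: (-3)(3) − (3)(3) = -18
Q→R: (3)(7) − (3)(3) = 12
R→P: (3)(3) − (-3)(7) = 30
Σ = 24
Area = |Σ|/2 = 12.
Net area = 126.5 − 12 = 114.5.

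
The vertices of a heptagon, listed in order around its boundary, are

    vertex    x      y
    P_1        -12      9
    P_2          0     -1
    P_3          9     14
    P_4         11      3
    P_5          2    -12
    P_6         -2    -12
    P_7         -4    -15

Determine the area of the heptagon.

Apply Gauss's area formula: 2A = Σ (x_i·y_{i+1} − x_{i+1}·y_i), indices taken mod 7.
Σ = (12) + (9) + (-127) + (-138) + (-48) + (-18) + (-216) = -526
Area = |Σ|/2 = 263.

263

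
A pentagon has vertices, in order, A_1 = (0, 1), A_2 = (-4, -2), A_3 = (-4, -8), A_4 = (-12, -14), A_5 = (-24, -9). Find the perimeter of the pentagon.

|A_1A_2| = √((-4)² + (-3)²) = √25 = 5
|A_2A_3| = √((0)² + (-6)²) = √36 = 6
|A_3A_4| = √((-8)² + (-6)²) = √100 = 10
|A_4A_5| = √((-12)² + (5)²) = √169 = 13
|A_5A_1| = √((24)² + (10)²) = √676 = 26
Perimeter = 5 + 6 + 10 + 13 + 26 = 60.

60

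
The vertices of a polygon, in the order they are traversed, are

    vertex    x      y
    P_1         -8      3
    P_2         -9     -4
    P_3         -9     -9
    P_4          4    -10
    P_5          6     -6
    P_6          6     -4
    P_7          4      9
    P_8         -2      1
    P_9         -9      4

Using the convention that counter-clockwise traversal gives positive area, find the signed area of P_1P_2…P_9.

188

Σ = (59) + (45) + (126) + (36) + (12) + (70) + (22) + (1) + (5) = 376
Signed area = Σ/2 = 188 (positive ⇒ counter-clockwise traversal).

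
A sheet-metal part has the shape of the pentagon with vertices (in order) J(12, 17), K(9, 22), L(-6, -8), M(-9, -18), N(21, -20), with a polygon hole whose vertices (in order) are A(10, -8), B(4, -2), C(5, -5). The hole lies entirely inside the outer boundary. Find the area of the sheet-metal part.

Outer boundary:
Σ = (111) + (60) + (36) + (558) + (597) = 1362
Area = |Σ|/2 = 681.
Hole:
Apply Gauss's area formula: 2A = Σ (x_i·y_{i+1} − x_{i+1}·y_i), indices taken mod 3.
A→B: (10)(-2) − (4)(-8) = 12
B→C: (4)(-5) − (5)(-2) = -10
C→A: (5)(-8) − (10)(-5) = 10
Σ = 12
Area = |Σ|/2 = 6.
Net area = 681 − 6 = 675.

675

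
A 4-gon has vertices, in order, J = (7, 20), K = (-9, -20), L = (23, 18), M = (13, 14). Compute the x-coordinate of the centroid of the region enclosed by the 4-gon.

125/21

Apply Gauss's area formula. First the cross-terms c_i = x_i·y_{i+1} − x_{i+1}·y_i:
  40, 298, 88, 162  ⇒  2A = 588, A = 294.
Then Σ (x_i + x_{i+1})·c_i = 10500, so x̄ = 10500 / (6·294) = 125/21.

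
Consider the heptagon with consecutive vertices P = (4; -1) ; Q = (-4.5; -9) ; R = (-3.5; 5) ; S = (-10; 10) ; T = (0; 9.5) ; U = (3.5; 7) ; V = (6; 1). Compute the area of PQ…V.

128.125

P→Q: (4)(-9) − (-4.5)(-1) = -40.5
Q→R: (-4.5)(5) − (-3.5)(-9) = -54
R→S: (-3.5)(10) − (-10)(5) = 15
S→T: (-10)(9.5) − (0)(10) = -95
T→U: (0)(7) − (3.5)(9.5) = -33.25
U→V: (3.5)(1) − (6)(7) = -38.5
V→P: (6)(-1) − (4)(1) = -10
Σ = -256.25
Area = |Σ|/2 = 128.125.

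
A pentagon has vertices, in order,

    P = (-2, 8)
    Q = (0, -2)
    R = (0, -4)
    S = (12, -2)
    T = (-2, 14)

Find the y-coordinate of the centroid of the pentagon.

164/57

Apply the shoelace (surveyor's) formula. First the cross-terms c_i = x_i·y_{i+1} − x_{i+1}·y_i:
  4, 0, 48, 164, 12  ⇒  2A = 228, A = 114.
Then Σ (y_i + y_{i+1})·c_i = 1968, so ȳ = 1968 / (6·114) = 164/57.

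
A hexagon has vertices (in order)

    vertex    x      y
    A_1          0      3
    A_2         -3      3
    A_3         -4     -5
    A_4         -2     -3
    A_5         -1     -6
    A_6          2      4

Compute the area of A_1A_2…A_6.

30.5

Σ = (9) + (27) + (2) + (9) + (8) + (6) = 61
Area = |Σ|/2 = 30.5.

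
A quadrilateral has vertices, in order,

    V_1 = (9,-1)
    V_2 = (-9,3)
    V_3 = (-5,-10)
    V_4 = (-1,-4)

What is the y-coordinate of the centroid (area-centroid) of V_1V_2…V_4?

Apply the surveyor's formula. First the cross-terms c_i = x_i·y_{i+1} − x_{i+1}·y_i:
  18, 105, 10, 37  ⇒  2A = 170, A = 85.
Then Σ (y_i + y_{i+1})·c_i = -1024, so ȳ = -1024 / (6·85) = -512/255.

-512/255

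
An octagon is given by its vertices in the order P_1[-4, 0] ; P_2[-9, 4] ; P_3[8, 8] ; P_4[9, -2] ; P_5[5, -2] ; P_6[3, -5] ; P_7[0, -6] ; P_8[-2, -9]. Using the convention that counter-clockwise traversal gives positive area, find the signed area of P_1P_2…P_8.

Apply the shoelace (surveyor's) formula: 2A = Σ (x_i·y_{i+1} − x_{i+1}·y_i), indices taken mod 8.
Σ = (-16) + (-104) + (-88) + (-8) + (-19) + (-18) + (-12) + (-36) = -301
Signed area = Σ/2 = -150.5 (negative ⇒ clockwise traversal).

-150.5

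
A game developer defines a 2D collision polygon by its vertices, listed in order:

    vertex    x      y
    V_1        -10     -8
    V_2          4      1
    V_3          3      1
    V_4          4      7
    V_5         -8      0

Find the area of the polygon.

Apply the shoelace (surveyor's) formula: 2A = Σ (x_i·y_{i+1} − x_{i+1}·y_i), indices taken mod 5.
Σ = (22) + (1) + (17) + (56) + (64) = 160
Area = |Σ|/2 = 80.

80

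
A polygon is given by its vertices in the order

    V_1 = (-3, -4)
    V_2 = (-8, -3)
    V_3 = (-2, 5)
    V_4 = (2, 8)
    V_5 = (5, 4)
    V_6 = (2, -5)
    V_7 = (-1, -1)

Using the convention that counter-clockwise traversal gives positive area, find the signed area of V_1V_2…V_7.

Apply the surveyor's formula: 2A = Σ (x_i·y_{i+1} − x_{i+1}·y_i), indices taken mod 7.
Cross-terms: -23, -46, -26, -32, -33, -7, 1  ⇒  Σ = -166
Signed area = Σ/2 = -83 (negative ⇒ clockwise traversal).

-83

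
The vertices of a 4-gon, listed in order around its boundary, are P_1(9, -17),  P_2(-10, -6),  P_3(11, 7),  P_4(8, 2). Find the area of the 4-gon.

208

Apply the shoelace (surveyor's) formula: 2A = Σ (x_i·y_{i+1} − x_{i+1}·y_i), indices taken mod 4.
Cross-terms: -224, -4, -34, -154  ⇒  Σ = -416
Area = |Σ|/2 = 208.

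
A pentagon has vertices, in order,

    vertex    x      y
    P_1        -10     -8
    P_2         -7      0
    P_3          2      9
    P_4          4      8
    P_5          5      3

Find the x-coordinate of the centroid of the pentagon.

Apply the surveyor's formula. First the cross-terms c_i = x_i·y_{i+1} − x_{i+1}·y_i:
  -56, -63, -20, -28, -10  ⇒  2A = -177, A = -88.5.
Then Σ (x_i + x_{i+1})·c_i = 945, so x̄ = 945 / (6·(-88.5)) = -105/59.

-105/59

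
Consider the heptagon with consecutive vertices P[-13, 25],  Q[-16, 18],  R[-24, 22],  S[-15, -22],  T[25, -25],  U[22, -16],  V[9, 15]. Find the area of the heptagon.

1536.5

Apply the shoelace formula: 2A = Σ (x_i·y_{i+1} − x_{i+1}·y_i), indices taken mod 7.
P→Q: (-13)(18) − (-16)(25) = 166
Q→R: (-16)(22) − (-24)(18) = 80
R→S: (-24)(-22) − (-15)(22) = 858
S→T: (-15)(-25) − (25)(-22) = 925
T→U: (25)(-16) − (22)(-25) = 150
U→V: (22)(15) − (9)(-16) = 474
V→P: (9)(25) − (-13)(15) = 420
Σ = 3073
Area = |Σ|/2 = 1536.5.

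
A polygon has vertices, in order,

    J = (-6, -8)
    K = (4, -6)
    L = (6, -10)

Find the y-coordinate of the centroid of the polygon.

Apply the shoelace formula. First the cross-terms c_i = x_i·y_{i+1} − x_{i+1}·y_i:
  68, -4, -108  ⇒  2A = -44, A = -22.
Then Σ (y_i + y_{i+1})·c_i = 1056, so ȳ = 1056 / (6·(-22)) = -8.

-8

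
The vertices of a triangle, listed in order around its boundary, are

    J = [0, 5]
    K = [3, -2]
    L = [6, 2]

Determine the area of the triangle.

16.5

Apply the shoelace (surveyor's) formula: 2A = Σ (x_i·y_{i+1} − x_{i+1}·y_i), indices taken mod 3.
J→K: (0)(-2) − (3)(5) = -15
K→L: (3)(2) − (6)(-2) = 18
L→J: (6)(5) − (0)(2) = 30
Σ = 33
Area = |Σ|/2 = 16.5.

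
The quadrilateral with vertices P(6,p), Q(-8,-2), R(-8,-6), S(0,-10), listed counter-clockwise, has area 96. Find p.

4

The doubled signed area Σ (x_i y_{i+1} − x_{i+1} y_i) is linear in p.
With p=0 it equals 160; the coefficient of p is 8 (from the two edges through P).
So 8·p + 160 = 2·96 = 192 ⇒ p = 4.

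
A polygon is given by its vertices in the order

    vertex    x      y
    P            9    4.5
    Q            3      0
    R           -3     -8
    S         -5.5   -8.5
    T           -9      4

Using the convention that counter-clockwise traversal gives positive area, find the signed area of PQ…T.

-115.5

Apply the shoelace (surveyor's) formula: 2A = Σ (x_i·y_{i+1} − x_{i+1}·y_i), indices taken mod 5.
Σ = (-13.5) + (-24) + (-18.5) + (-98.5) + (-76.5) = -231
Signed area = Σ/2 = -115.5 (negative ⇒ clockwise traversal).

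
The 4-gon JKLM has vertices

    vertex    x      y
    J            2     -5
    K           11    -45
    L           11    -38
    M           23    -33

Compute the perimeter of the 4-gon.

|JK| = √((9)² + (-40)²) = √1681 = 41
|KL| = √((0)² + (7)²) = √49 = 7
|LM| = √((12)² + (5)²) = √169 = 13
|MJ| = √((-21)² + (28)²) = √1225 = 35
Perimeter = 41 + 7 + 13 + 35 = 96.

96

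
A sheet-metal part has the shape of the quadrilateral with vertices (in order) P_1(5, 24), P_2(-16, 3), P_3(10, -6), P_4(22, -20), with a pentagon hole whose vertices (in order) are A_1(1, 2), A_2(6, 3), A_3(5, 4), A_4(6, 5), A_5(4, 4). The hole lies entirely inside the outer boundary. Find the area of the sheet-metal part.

508

Outer boundary:
Apply the shoelace formula: 2A = Σ (x_i·y_{i+1} − x_{i+1}·y_i), indices taken mod 4.
P_1→P_2: (5)(3) − (-16)(24) = 399
P_2→P_3: (-16)(-6) − (10)(3) = 66
P_3→P_4: (10)(-20) − (22)(-6) = -68
P_4→P_1: (22)(24) − (5)(-20) = 628
Σ = 1025
Area = |Σ|/2 = 512.5.
Hole:
Apply the shoelace (surveyor's) formula: 2A = Σ (x_i·y_{i+1} − x_{i+1}·y_i), indices taken mod 5.
Cross-terms: -9, 9, 1, 4, 4  ⇒  Σ = 9
Area = |Σ|/2 = 4.5.
Net area = 512.5 − 4.5 = 508.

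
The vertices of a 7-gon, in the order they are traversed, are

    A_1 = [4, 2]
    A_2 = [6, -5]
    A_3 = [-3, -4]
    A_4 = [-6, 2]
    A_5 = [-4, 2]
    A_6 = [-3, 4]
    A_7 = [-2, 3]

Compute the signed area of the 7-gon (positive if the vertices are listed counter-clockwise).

-66

Apply the surveyor's formula: 2A = Σ (x_i·y_{i+1} − x_{i+1}·y_i), indices taken mod 7.
Σ = (-32) + (-39) + (-30) + (-4) + (-10) + (-1) + (-16) = -132
Signed area = Σ/2 = -66 (negative ⇒ clockwise traversal).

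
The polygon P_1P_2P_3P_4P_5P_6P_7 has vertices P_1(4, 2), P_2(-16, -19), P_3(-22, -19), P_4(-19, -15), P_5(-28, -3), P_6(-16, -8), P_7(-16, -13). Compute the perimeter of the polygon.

|P_1P_2| = √((-20)² + (-21)²) = √841 = 29
|P_2P_3| = √((-6)² + (0)²) = √36 = 6
|P_3P_4| = √((3)² + (4)²) = √25 = 5
|P_4P_5| = √((-9)² + (12)²) = √225 = 15
|P_5P_6| = √((12)² + (-5)²) = √169 = 13
|P_6P_7| = √((0)² + (-5)²) = √25 = 5
|P_7P_1| = √((20)² + (15)²) = √625 = 25
Perimeter = 29 + 6 + 5 + 15 + 13 + 5 + 25 = 98.

98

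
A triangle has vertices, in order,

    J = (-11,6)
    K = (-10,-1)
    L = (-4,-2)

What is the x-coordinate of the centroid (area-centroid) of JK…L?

Apply the shoelace (surveyor's) formula. First the cross-terms c_i = x_i·y_{i+1} − x_{i+1}·y_i:
  71, 16, -46  ⇒  2A = 41, A = 20.5.
Then Σ (x_i + x_{i+1})·c_i = -1025, so x̄ = -1025 / (6·20.5) = -25/3.

-25/3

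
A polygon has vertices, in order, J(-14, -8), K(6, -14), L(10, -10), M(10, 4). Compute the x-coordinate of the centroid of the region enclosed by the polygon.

Apply the shoelace formula. First the cross-terms c_i = x_i·y_{i+1} − x_{i+1}·y_i:
  244, 80, 140, -24  ⇒  2A = 440, A = 220.
Then Σ (x_i + x_{i+1})·c_i = 2224, so x̄ = 2224 / (6·220) = 278/165.

278/165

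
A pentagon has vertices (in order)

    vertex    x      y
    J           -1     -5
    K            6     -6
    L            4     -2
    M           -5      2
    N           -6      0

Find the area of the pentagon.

Apply the surveyor's formula: 2A = Σ (x_i·y_{i+1} − x_{i+1}·y_i), indices taken mod 5.
Σ = (36) + (12) + (-2) + (12) + (30) = 88
Area = |Σ|/2 = 44.

44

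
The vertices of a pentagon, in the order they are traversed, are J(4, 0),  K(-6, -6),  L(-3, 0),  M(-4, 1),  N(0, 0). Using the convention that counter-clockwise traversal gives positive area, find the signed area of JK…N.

-22.5

Apply the surveyor's formula: 2A = Σ (x_i·y_{i+1} − x_{i+1}·y_i), indices taken mod 5.
J→K: (4)(-6) − (-6)(0) = -24
K→L: (-6)(0) − (-3)(-6) = -18
L→M: (-3)(1) − (-4)(0) = -3
M→N: (-4)(0) − (0)(1) = 0
N→J: (0)(0) − (4)(0) = 0
Σ = -45
Signed area = Σ/2 = -22.5 (negative ⇒ clockwise traversal).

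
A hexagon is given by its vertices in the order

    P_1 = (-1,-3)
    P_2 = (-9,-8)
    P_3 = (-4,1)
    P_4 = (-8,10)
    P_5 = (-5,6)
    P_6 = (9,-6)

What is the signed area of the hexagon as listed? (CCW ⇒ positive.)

-73.5

Apply the surveyor's formula: 2A = Σ (x_i·y_{i+1} − x_{i+1}·y_i), indices taken mod 6.
Σ = (-19) + (-41) + (-32) + (2) + (-24) + (-33) = -147
Signed area = Σ/2 = -73.5 (negative ⇒ clockwise traversal).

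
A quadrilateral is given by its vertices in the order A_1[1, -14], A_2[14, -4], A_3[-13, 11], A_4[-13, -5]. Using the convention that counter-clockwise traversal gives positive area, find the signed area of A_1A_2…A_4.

Σ = (192) + (102) + (208) + (187) = 689
Signed area = Σ/2 = 344.5 (positive ⇒ counter-clockwise traversal).

344.5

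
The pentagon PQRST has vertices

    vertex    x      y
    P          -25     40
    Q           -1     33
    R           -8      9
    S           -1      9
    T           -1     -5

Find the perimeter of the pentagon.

|PQ| = √((24)² + (-7)²) = √625 = 25
|QR| = √((-7)² + (-24)²) = √625 = 25
|RS| = √((7)² + (0)²) = √49 = 7
|ST| = √((0)² + (-14)²) = √196 = 14
|TP| = √((-24)² + (45)²) = √2601 = 51
Perimeter = 25 + 25 + 7 + 14 + 51 = 122.

122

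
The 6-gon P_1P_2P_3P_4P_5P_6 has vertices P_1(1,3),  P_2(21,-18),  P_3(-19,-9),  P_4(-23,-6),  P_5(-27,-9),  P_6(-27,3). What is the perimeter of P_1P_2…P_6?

120

|P_1P_2| = √((20)² + (-21)²) = √841 = 29
|P_2P_3| = √((-40)² + (9)²) = √1681 = 41
|P_3P_4| = √((-4)² + (3)²) = √25 = 5
|P_4P_5| = √((-4)² + (-3)²) = √25 = 5
|P_5P_6| = √((0)² + (12)²) = √144 = 12
|P_6P_1| = √((28)² + (0)²) = √784 = 28
Perimeter = 29 + 41 + 5 + 5 + 12 + 28 = 120.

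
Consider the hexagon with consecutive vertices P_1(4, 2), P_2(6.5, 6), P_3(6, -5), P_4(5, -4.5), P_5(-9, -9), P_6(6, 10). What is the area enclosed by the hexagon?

Cross-terms: 11, -68.5, -2, -85.5, -36, -28  ⇒  Σ = -209
Area = |Σ|/2 = 104.5.

104.5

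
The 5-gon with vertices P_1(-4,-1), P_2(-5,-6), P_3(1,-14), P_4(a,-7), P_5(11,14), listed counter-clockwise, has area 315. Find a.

Write out the shoelace sum; only the two edges meeting at P_4 involve a:
2·Area = [(1·(-7) − a·(-14)) + (a·14 − 11·(-7))] + 140
       = 28·a + 210 = 630
⇒ a = 15.

15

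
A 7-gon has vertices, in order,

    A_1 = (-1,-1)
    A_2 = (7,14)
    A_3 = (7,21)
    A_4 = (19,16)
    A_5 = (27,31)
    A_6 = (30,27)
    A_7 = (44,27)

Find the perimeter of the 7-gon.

|A_1A_2| = √((8)² + (15)²) = √289 = 17
|A_2A_3| = √((0)² + (7)²) = √49 = 7
|A_3A_4| = √((12)² + (-5)²) = √169 = 13
|A_4A_5| = √((8)² + (15)²) = √289 = 17
|A_5A_6| = √((3)² + (-4)²) = √25 = 5
|A_6A_7| = √((14)² + (0)²) = √196 = 14
|A_7A_1| = √((-45)² + (-28)²) = √2809 = 53
Perimeter = 17 + 7 + 13 + 17 + 5 + 14 + 53 = 126.

126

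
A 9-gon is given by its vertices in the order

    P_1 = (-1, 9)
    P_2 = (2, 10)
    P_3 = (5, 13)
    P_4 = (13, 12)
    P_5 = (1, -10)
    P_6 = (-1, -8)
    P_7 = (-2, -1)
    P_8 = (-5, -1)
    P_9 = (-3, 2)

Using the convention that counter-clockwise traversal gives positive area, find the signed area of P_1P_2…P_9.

-188.5

Apply the shoelace (surveyor's) formula: 2A = Σ (x_i·y_{i+1} − x_{i+1}·y_i), indices taken mod 9.
Σ = (-28) + (-24) + (-109) + (-142) + (-18) + (-15) + (-3) + (-13) + (-25) = -377
Signed area = Σ/2 = -188.5 (negative ⇒ clockwise traversal).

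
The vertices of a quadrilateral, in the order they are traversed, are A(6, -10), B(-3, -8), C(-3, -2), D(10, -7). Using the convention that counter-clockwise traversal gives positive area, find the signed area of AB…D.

A→B: (6)(-8) − (-3)(-10) = -78
B→C: (-3)(-2) − (-3)(-8) = -18
C→D: (-3)(-7) − (10)(-2) = 41
D→A: (10)(-10) − (6)(-7) = -58
Σ = -113
Signed area = Σ/2 = -56.5 (negative ⇒ clockwise traversal).

-56.5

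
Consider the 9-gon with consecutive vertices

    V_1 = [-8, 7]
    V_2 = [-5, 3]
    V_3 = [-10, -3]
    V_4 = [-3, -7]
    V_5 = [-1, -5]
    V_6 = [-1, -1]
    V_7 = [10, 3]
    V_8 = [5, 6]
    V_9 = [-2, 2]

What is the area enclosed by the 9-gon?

98.5

Apply the surveyor's formula: 2A = Σ (x_i·y_{i+1} − x_{i+1}·y_i), indices taken mod 9.
Cross-terms: 11, 45, 61, 8, -4, 7, 45, 22, 2  ⇒  Σ = 197
Area = |Σ|/2 = 98.5.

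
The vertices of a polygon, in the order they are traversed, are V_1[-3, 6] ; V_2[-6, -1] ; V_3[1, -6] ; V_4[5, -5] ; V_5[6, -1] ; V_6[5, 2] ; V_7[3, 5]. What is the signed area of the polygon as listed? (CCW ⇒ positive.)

Apply the shoelace formula: 2A = Σ (x_i·y_{i+1} − x_{i+1}·y_i), indices taken mod 7.
V_1→V_2: (-3)(-1) − (-6)(6) = 39
V_2→V_3: (-6)(-6) − (1)(-1) = 37
V_3→V_4: (1)(-5) − (5)(-6) = 25
V_4→V_5: (5)(-1) − (6)(-5) = 25
V_5→V_6: (6)(2) − (5)(-1) = 17
V_6→V_7: (5)(5) − (3)(2) = 19
V_7→V_1: (3)(6) − (-3)(5) = 33
Σ = 195
Signed area = Σ/2 = 97.5 (positive ⇒ counter-clockwise traversal).

97.5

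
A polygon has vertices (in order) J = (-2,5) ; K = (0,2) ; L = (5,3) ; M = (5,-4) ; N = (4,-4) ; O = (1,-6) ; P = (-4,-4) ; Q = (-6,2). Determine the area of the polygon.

79.5

Apply the shoelace formula: 2A = Σ (x_i·y_{i+1} − x_{i+1}·y_i), indices taken mod 8.
Cross-terms: -4, -10, -35, -4, -20, -28, -32, -26  ⇒  Σ = -159
Area = |Σ|/2 = 79.5.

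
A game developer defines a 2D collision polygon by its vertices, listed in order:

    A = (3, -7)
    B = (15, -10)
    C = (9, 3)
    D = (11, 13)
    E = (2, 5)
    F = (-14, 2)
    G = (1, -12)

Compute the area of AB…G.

Apply the shoelace formula: 2A = Σ (x_i·y_{i+1} − x_{i+1}·y_i), indices taken mod 7.
Cross-terms: 75, 135, 84, 29, 74, 166, 29  ⇒  Σ = 592
Area = |Σ|/2 = 296.

296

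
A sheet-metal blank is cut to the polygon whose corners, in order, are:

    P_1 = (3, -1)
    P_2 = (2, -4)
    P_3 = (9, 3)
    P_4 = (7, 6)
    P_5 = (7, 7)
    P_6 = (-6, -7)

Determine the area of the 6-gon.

Σ = (-10) + (42) + (33) + (7) + (-7) + (27) = 92
Area = |Σ|/2 = 46.

46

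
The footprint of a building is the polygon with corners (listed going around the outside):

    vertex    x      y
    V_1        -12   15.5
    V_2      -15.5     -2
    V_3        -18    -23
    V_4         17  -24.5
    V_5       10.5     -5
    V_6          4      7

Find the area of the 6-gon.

V_1→V_2: (-12)(-2) − (-15.5)(15.5) = 264.25
V_2→V_3: (-15.5)(-23) − (-18)(-2) = 320.5
V_3→V_4: (-18)(-24.5) − (17)(-23) = 832
V_4→V_5: (17)(-5) − (10.5)(-24.5) = 172.25
V_5→V_6: (10.5)(7) − (4)(-5) = 93.5
V_6→V_1: (4)(15.5) − (-12)(7) = 146
Σ = 1828.5
Area = |Σ|/2 = 914.25.

914.25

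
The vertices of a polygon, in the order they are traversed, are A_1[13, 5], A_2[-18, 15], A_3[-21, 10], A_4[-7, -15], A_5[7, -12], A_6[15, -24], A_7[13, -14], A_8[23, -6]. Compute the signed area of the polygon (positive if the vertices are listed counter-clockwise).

772.5

Apply the shoelace (surveyor's) formula: 2A = Σ (x_i·y_{i+1} − x_{i+1}·y_i), indices taken mod 8.
A_1→A_2: (13)(15) − (-18)(5) = 285
A_2→A_3: (-18)(10) − (-21)(15) = 135
A_3→A_4: (-21)(-15) − (-7)(10) = 385
A_4→A_5: (-7)(-12) − (7)(-15) = 189
A_5→A_6: (7)(-24) − (15)(-12) = 12
A_6→A_7: (15)(-14) − (13)(-24) = 102
A_7→A_8: (13)(-6) − (23)(-14) = 244
A_8→A_1: (23)(5) − (13)(-6) = 193
Σ = 1545
Signed area = Σ/2 = 772.5 (positive ⇒ counter-clockwise traversal).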